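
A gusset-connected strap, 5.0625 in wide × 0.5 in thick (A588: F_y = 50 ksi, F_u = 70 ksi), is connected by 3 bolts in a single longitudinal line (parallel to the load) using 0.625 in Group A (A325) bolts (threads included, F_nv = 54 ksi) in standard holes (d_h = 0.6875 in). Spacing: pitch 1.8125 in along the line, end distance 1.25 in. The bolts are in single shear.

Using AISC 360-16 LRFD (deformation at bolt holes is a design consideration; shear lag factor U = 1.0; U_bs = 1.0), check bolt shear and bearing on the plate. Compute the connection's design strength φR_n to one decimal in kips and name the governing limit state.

Bolt shear: A_b = π(0.625)²/4 = 0.3068 in². φR_n = 0.75 × 54 × 0.3068 × 3 × 1 = 37.3 kips.
Bearing (0.5 in plate, F_u = 70 ksi): end bolts L_c = 1.25 − 0.6875/2 = 0.90625, R_n = min(1.2×0.90625×0.5×70, 2.4×0.625×0.5×70) = 38.063 kips/bolt; interior L_c = 1.8125 − 0.6875 = 1.125, R_n = 47.25 kips/bolt. φR_n = 0.75 × (1×38.063 + 2×47.25) = 99.4 kips.
Governing: min(37.3, 99.4) = 37.3 kips → bolt shear.

37.3 kips (bolt shear governs)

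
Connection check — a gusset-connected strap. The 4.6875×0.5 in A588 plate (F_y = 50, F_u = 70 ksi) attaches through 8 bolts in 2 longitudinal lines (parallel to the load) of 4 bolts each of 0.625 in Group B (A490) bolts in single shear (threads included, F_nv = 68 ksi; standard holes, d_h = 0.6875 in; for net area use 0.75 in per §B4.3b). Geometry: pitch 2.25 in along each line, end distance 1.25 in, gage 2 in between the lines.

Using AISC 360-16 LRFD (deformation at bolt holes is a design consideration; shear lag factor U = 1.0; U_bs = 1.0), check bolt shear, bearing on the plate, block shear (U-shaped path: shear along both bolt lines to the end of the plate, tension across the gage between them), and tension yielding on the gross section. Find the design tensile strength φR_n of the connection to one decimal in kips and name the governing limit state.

Bolt shear: A_b = π(0.625)²/4 = 0.3068 in². φR_n = 0.75 × 68 × 0.3068 × 8 × 1 = 125.2 kips.
Bearing (0.5 in plate, F_u = 70 ksi): end bolts L_c = 1.25 − 0.6875/2 = 0.90625, R_n = min(1.2×0.90625×0.5×70, 2.4×0.625×0.5×70) = 38.063 kips/bolt; interior L_c = 2.25 − 0.6875 = 1.5625, R_n = 52.5 kips/bolt. φR_n = 0.75 × (2×38.063 + 6×52.5) = 293.3 kips.
Block shear: shear path 2×[1.25+3×2.25] = 2×8 in, A_gv = 8, A_nv = 2×(8 − 3.5×0.75)×0.5 = 5.375 in²; tension across gage: (2 − 1×0.75)×0.5 = 0.625 in². R_n = min(0.6×70×5.375, 0.6×50×8) + 1.0×70×0.625 = min(225.75, 240) + 43.75 = 269.5 kips. φR_n = 0.75 × 269.5 = 202.1 kips.
Tension yield (gross): A_g = 4.6875×0.5 = 2.3438 in². φR_n = 0.90 × 50 × 2.3438 = 105.5 kips.
Governing: min(125.2, 293.3, 202.1, 105.5) = 105.5 kips → gross-section yield.

105.5 kips (gross-section yield governs)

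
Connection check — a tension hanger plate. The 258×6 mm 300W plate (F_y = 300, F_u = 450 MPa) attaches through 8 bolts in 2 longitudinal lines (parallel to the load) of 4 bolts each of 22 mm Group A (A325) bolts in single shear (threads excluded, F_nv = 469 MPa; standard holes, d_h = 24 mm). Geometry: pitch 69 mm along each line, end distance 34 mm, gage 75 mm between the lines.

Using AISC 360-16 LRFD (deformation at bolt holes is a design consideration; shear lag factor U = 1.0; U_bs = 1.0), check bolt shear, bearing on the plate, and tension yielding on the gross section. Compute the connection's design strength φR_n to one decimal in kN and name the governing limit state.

Bolt shear: A_b = π(22)²/4 = 380.13 mm². φR_n = 0.75 × 469 × 380.13 × 8 × 1 = 1069.7 kN.
Bearing (6 mm plate, F_u = 450 MPa): end bolts L_c = 34 − 24/2 = 22, R_n = min(1.2×22×6×450, 2.4×22×6×450) = 71.28 kN/bolt; interior L_c = 69 − 24 = 45, R_n = 142.56 kN/bolt. φR_n = 0.75 × (2×71.28 + 6×142.56) = 748.4 kN.
Tension yield (gross): A_g = 258×6 = 1548 mm². φR_n = 0.90 × 300 × 1548 = 418.0 kN.
Governing: min(1069.7, 748.4, 418.0) = 418.0 kN → gross-section yield.

418.0 kN (gross-section yield governs)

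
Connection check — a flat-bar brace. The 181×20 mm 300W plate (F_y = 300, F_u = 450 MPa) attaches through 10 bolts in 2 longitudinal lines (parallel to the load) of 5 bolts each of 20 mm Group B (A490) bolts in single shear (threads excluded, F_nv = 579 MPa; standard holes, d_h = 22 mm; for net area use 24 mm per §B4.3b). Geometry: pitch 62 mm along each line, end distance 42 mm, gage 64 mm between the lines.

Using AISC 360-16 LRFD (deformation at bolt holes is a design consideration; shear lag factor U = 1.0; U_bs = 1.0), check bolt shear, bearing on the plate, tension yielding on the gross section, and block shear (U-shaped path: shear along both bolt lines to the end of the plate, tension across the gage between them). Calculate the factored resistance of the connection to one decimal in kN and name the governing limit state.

977.4 kN (gross-section yield governs)

Bolt shear: A_b = π(20)²/4 = 314.16 mm². φR_n = 0.75 × 579 × 314.16 × 10 × 1 = 1364.2 kN.
Bearing (20 mm plate, F_u = 450 MPa): end bolts L_c = 42 − 22/2 = 31, R_n = min(1.2×31×20×450, 2.4×20×20×450) = 334.8 kN/bolt; interior L_c = 62 − 22 = 40, R_n = 432 kN/bolt. φR_n = 0.75 × (2×334.8 + 8×432) = 3094.2 kN.
Tension yield (gross): A_g = 181×20 = 3620 mm². φR_n = 0.90 × 300 × 3620 = 977.4 kN.
Block shear: shear path 2×[42+4×62] = 2×290 mm, A_gv = 11600, A_nv = 2×(290 − 4.5×24)×20 = 7280 mm²; tension across gage: (64 − 1×24)×20 = 800 mm². R_n = min(0.6×450×7280, 0.6×300×11600) + 1.0×450×800 = min(1965.6, 2088) + 360 = 2325.6 kN. φR_n = 0.75 × 2325.6 = 1744.2 kN.
Governing: min(1364.2, 3094.2, 977.4, 1744.2) = 977.4 kN → gross-section yield.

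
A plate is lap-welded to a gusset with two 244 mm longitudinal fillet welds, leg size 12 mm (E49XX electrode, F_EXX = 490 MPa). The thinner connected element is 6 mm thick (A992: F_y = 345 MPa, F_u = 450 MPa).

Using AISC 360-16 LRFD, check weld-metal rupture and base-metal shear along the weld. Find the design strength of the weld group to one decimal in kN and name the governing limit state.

Weld metal: throat = 0.707×12 = 8.484 mm, L = 2×244 = 488 mm. φR_n = 0.75 × 0.6 × 490 × 8.484 × 488 = 912.9 kN.
Base metal shear (6 mm plate): yield φR_n = 1.0×0.6×345×6×488 = 606.1 kN; rupture φR_n = 0.75×0.6×450×6×488 = 592.9 kN; take 592.9 kN (rupture).
Governing: min(912.9, 592.9) = 592.9 kN → base-metal shear.

592.9 kN (base-metal shear governs)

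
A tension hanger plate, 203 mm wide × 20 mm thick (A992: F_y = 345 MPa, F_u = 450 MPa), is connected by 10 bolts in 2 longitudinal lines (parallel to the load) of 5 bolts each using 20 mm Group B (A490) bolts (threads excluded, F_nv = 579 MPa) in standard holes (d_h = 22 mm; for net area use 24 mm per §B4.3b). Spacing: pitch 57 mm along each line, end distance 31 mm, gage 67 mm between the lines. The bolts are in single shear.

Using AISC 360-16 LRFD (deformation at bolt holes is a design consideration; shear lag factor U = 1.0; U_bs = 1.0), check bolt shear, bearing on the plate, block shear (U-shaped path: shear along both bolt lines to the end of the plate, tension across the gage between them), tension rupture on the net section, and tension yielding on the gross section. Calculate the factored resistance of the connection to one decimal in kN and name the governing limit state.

1046.3 kN (net-section rupture governs)

Bolt shear: A_b = π(20)²/4 = 314.16 mm². φR_n = 0.75 × 579 × 314.16 × 10 × 1 = 1364.2 kN.
Bearing (20 mm plate, F_u = 450 MPa): end bolts L_c = 31 − 22/2 = 20, R_n = min(1.2×20×20×450, 2.4×20×20×450) = 216 kN/bolt; interior L_c = 57 − 22 = 35, R_n = 378 kN/bolt. φR_n = 0.75 × (2×216 + 8×378) = 2592.0 kN.
Block shear: shear path 2×[31+4×57] = 2×259 mm, A_gv = 10360, A_nv = 2×(259 − 4.5×24)×20 = 6040 mm²; tension across gage: (67 − 1×24)×20 = 860 mm². R_n = min(0.6×450×6040, 0.6×345×10360) + 1.0×450×860 = min(1630.8, 2144.5) + 387 = 2017.8 kN. φR_n = 0.75 × 2017.8 = 1513.4 kN.
Tension rupture (net): A_n = (203 − 2×24)×20 = 3100 mm² (U = 1.0, A_e = A_n). φR_n = 0.75 × 450 × 3100 = 1046.3 kN.
Tension yield (gross): A_g = 203×20 = 4060 mm². φR_n = 0.90 × 345 × 4060 = 1260.6 kN.
Governing: min(1364.2, 2592.0, 1513.4, 1046.3, 1260.6) = 1046.3 kN → net-section rupture.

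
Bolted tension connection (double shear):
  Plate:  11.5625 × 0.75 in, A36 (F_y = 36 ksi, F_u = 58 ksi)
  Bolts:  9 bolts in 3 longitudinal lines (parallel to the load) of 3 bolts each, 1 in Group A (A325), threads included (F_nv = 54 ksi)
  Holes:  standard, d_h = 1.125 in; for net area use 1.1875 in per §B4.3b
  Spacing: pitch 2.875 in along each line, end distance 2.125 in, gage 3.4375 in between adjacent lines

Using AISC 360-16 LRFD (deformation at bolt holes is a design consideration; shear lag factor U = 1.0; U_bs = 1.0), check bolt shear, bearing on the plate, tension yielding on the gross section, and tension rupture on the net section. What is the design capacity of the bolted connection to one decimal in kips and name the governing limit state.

Bolt shear: A_b = π(1)²/4 = 0.7854 in². φR_n = 0.75 × 54 × 0.7854 × 9 × 2 = 572.6 kips.
Bearing (0.75 in plate, F_u = 58 ksi): end bolts L_c = 2.125 − 1.125/2 = 1.5625, R_n = min(1.2×1.5625×0.75×58, 2.4×1×0.75×58) = 81.563 kips/bolt; interior L_c = 2.875 − 1.125 = 1.75, R_n = 91.35 kips/bolt. φR_n = 0.75 × (3×81.563 + 6×91.35) = 594.6 kips.
Tension yield (gross): A_g = 11.5625×0.75 = 8.6719 in². φR_n = 0.90 × 36 × 8.6719 = 281.0 kips.
Tension rupture (net): A_n = (11.5625 − 3×1.1875)×0.75 = 6 in² (U = 1.0, A_e = A_n). φR_n = 0.75 × 58 × 6 = 261.0 kips.
Governing: min(572.6, 594.6, 281.0, 261.0) = 261.0 kips → net-section rupture.

261.0 kips (net-section rupture governs)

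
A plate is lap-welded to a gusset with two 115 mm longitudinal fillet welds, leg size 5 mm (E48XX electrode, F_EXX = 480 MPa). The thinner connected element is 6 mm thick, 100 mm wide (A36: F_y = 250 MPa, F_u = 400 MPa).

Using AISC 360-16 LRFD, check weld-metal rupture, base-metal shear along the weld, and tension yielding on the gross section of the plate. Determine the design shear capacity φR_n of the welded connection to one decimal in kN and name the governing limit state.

135.0 kN (gross-section yield governs)

Weld metal: throat = 0.707×5 = 3.535 mm, L = 2×115 = 230 mm. φR_n = 0.75 × 0.6 × 480 × 3.535 × 230 = 175.6 kN.
Base metal shear (6 mm plate): yield φR_n = 1.0×0.6×250×6×230 = 207.0 kN; rupture φR_n = 0.75×0.6×400×6×230 = 248.4 kN; take 207.0 kN (yield).
Tension yield (gross): A_g = 100×6 = 600 mm². φR_n = 0.90 × 250 × 600 = 135.0 kN.
Governing: min(175.6, 207.0, 135.0) = 135.0 kN → gross-section yield.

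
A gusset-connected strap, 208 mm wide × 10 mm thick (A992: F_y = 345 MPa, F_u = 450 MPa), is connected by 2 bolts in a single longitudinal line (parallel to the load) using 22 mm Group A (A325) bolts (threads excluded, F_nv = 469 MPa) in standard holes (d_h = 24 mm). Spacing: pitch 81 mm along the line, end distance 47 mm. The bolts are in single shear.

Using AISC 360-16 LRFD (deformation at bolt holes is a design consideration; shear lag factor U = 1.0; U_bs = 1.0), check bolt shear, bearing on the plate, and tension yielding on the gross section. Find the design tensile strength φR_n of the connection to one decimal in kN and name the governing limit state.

Bolt shear: A_b = π(22)²/4 = 380.13 mm². φR_n = 0.75 × 469 × 380.13 × 2 × 1 = 267.4 kN.
Bearing (10 mm plate, F_u = 450 MPa): end bolts L_c = 47 − 24/2 = 35, R_n = min(1.2×35×10×450, 2.4×22×10×450) = 189 kN/bolt; interior L_c = 81 − 24 = 57, R_n = 237.6 kN/bolt. φR_n = 0.75 × (1×189 + 1×237.6) = 320.0 kN.
Tension yield (gross): A_g = 208×10 = 2080 mm². φR_n = 0.90 × 345 × 2080 = 645.8 kN.
Governing: min(267.4, 320.0, 645.8) = 267.4 kN → bolt shear.

267.4 kN (bolt shear governs)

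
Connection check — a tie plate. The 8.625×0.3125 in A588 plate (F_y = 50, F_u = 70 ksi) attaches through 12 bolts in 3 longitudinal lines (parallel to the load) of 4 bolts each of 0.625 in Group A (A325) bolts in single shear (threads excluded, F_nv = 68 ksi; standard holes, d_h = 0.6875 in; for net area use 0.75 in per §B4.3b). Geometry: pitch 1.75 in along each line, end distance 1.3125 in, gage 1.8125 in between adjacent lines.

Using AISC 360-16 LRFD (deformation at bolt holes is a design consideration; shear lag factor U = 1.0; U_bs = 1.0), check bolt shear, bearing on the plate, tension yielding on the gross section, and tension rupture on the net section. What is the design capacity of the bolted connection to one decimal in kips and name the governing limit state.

Bolt shear: A_b = π(0.625)²/4 = 0.3068 in². φR_n = 0.75 × 68 × 0.3068 × 12 × 1 = 187.8 kips.
Bearing (0.3125 in plate, F_u = 70 ksi): end bolts L_c = 1.3125 − 0.6875/2 = 0.96875, R_n = min(1.2×0.96875×0.3125×70, 2.4×0.625×0.3125×70) = 25.43 kips/bolt; interior L_c = 1.75 − 0.6875 = 1.0625, R_n = 27.891 kips/bolt. φR_n = 0.75 × (3×25.43 + 9×27.891) = 245.5 kips.
Tension yield (gross): A_g = 8.625×0.3125 = 2.6953 in². φR_n = 0.90 × 50 × 2.6953 = 121.3 kips.
Tension rupture (net): A_n = (8.625 − 3×0.75)×0.3125 = 1.9922 in² (U = 1.0, A_e = A_n). φR_n = 0.75 × 70 × 1.9922 = 104.6 kips.
Governing: min(187.8, 245.5, 121.3, 104.6) = 104.6 kips → net-section rupture.

104.6 kips (net-section rupture governs)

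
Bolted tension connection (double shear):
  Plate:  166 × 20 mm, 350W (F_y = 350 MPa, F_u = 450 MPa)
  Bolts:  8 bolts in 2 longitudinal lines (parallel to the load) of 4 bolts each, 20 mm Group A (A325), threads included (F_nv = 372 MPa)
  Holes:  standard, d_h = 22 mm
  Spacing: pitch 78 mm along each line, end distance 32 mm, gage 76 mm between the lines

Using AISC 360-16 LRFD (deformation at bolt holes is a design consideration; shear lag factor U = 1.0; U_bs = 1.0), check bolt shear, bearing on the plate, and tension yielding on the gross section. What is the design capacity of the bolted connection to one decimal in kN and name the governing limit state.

Bolt shear: A_b = π(20)²/4 = 314.16 mm². φR_n = 0.75 × 372 × 314.16 × 8 × 2 = 1402.4 kN.
Bearing (20 mm plate, F_u = 450 MPa): end bolts L_c = 32 − 22/2 = 21, R_n = min(1.2×21×20×450, 2.4×20×20×450) = 226.8 kN/bolt; interior L_c = 78 − 22 = 56, R_n = 432 kN/bolt. φR_n = 0.75 × (2×226.8 + 6×432) = 2284.2 kN.
Tension yield (gross): A_g = 166×20 = 3320 mm². φR_n = 0.90 × 350 × 3320 = 1045.8 kN.
Governing: min(1402.4, 2284.2, 1045.8) = 1045.8 kN → gross-section yield.

1045.8 kN (gross-section yield governs)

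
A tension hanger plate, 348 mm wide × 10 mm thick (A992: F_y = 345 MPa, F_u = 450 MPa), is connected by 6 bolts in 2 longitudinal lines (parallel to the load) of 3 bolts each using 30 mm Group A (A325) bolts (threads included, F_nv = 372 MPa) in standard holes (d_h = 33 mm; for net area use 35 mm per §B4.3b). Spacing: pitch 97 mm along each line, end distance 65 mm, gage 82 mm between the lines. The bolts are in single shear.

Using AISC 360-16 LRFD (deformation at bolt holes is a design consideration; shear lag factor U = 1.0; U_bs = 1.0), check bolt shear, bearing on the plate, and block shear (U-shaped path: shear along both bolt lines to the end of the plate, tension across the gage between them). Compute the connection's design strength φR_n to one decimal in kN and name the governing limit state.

853.2 kN (block shear governs)

Bolt shear: A_b = π(30)²/4 = 706.86 mm². φR_n = 0.75 × 372 × 706.86 × 6 × 1 = 1183.3 kN.
Bearing (10 mm plate, F_u = 450 MPa): end bolts L_c = 65 − 33/2 = 48.5, R_n = min(1.2×48.5×10×450, 2.4×30×10×450) = 261.9 kN/bolt; interior L_c = 97 − 33 = 64, R_n = 324 kN/bolt. φR_n = 0.75 × (2×261.9 + 4×324) = 1364.9 kN.
Block shear: shear path 2×[65+2×97] = 2×259 mm, A_gv = 5180, A_nv = 2×(259 − 2.5×35)×10 = 3430 mm²; tension across gage: (82 − 1×35)×10 = 470 mm². R_n = min(0.6×450×3430, 0.6×345×5180) + 1.0×450×470 = min(926.1, 1072.3) + 211.5 = 1137.6 kN. φR_n = 0.75 × 1137.6 = 853.2 kN.
Governing: min(1183.3, 1364.9, 853.2) = 853.2 kN → block shear.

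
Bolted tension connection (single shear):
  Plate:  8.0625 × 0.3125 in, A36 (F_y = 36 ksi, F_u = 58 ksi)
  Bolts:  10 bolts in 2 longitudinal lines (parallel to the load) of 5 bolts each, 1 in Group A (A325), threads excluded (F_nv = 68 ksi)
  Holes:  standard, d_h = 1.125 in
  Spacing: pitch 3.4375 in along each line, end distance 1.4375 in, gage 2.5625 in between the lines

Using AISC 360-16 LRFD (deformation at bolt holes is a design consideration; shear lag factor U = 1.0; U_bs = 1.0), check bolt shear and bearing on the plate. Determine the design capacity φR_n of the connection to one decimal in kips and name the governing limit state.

Bolt shear: A_b = π(1)²/4 = 0.7854 in². φR_n = 0.75 × 68 × 0.7854 × 10 × 1 = 400.6 kips.
Bearing (0.3125 in plate, F_u = 58 ksi): end bolts L_c = 1.4375 − 1.125/2 = 0.875, R_n = min(1.2×0.875×0.3125×58, 2.4×1×0.3125×58) = 19.031 kips/bolt; interior L_c = 3.4375 − 1.125 = 2.3125, R_n = 43.5 kips/bolt. φR_n = 0.75 × (2×19.031 + 8×43.5) = 289.5 kips.
Governing: min(400.6, 289.5) = 289.5 kips → bearing.

289.5 kips (bearing governs)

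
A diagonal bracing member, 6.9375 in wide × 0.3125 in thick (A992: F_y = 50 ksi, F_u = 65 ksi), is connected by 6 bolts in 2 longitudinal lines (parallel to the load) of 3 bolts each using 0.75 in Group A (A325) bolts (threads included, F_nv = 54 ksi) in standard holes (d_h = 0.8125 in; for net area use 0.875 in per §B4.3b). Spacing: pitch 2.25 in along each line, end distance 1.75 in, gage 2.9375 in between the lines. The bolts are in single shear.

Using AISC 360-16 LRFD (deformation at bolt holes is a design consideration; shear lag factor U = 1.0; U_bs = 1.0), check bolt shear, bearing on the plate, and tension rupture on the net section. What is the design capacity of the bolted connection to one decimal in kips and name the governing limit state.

79.0 kips (net-section rupture governs)

Bolt shear: A_b = π(0.75)²/4 = 0.44179 in². φR_n = 0.75 × 54 × 0.44179 × 6 × 1 = 107.4 kips.
Bearing (0.3125 in plate, F_u = 65 ksi): end bolts L_c = 1.75 − 0.8125/2 = 1.34375, R_n = min(1.2×1.34375×0.3125×65, 2.4×0.75×0.3125×65) = 32.754 kips/bolt; interior L_c = 2.25 − 0.8125 = 1.4375, R_n = 35.039 kips/bolt. φR_n = 0.75 × (2×32.754 + 4×35.039) = 154.2 kips.
Tension rupture (net): A_n = (6.9375 − 2×0.875)×0.3125 = 1.6211 in² (U = 1.0, A_e = A_n). φR_n = 0.75 × 65 × 1.6211 = 79.0 kips.
Governing: min(107.4, 154.2, 79.0) = 79.0 kips → net-section rupture.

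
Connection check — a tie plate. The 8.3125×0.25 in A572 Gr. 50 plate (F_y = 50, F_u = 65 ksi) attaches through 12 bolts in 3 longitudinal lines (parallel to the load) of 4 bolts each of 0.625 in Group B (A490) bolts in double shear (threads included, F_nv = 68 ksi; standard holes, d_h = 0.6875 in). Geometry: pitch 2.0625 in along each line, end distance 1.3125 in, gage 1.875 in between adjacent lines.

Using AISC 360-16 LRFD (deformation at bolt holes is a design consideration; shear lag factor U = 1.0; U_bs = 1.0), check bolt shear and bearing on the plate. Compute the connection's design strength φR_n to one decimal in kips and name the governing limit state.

Bolt shear: A_b = π(0.625)²/4 = 0.3068 in². φR_n = 0.75 × 68 × 0.3068 × 12 × 2 = 375.5 kips.
Bearing (0.25 in plate, F_u = 65 ksi): end bolts L_c = 1.3125 − 0.6875/2 = 0.96875, R_n = min(1.2×0.96875×0.25×65, 2.4×0.625×0.25×65) = 18.891 kips/bolt; interior L_c = 2.0625 − 0.6875 = 1.375, R_n = 24.375 kips/bolt. φR_n = 0.75 × (3×18.891 + 9×24.375) = 207.0 kips.
Governing: min(375.5, 207.0) = 207.0 kips → bearing.

207.0 kips (bearing governs)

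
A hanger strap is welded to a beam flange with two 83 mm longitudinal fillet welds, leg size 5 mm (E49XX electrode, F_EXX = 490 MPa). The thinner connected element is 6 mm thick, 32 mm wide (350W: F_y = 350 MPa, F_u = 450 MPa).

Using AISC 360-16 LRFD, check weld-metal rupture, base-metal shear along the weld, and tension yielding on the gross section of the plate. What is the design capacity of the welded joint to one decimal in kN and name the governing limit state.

Weld metal: throat = 0.707×5 = 3.535 mm, L = 2×83 = 166 mm. φR_n = 0.75 × 0.6 × 490 × 3.535 × 166 = 129.4 kN.
Base metal shear (6 mm plate): yield φR_n = 1.0×0.6×350×6×166 = 209.2 kN; rupture φR_n = 0.75×0.6×450×6×166 = 201.7 kN; take 201.7 kN (rupture).
Tension yield (gross): A_g = 32×6 = 192 mm². φR_n = 0.90 × 350 × 192 = 60.5 kN.
Governing: min(129.4, 201.7, 60.5) = 60.5 kN → gross-section yield.

60.5 kN (gross-section yield governs)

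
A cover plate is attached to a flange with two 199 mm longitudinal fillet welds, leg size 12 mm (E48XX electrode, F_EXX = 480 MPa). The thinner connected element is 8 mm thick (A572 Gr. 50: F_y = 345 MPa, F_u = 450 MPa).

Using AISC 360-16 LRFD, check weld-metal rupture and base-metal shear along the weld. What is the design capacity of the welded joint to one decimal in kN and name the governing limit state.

Weld metal: throat = 0.707×12 = 8.484 mm, L = 2×199 = 398 mm. φR_n = 0.75 × 0.6 × 480 × 8.484 × 398 = 729.4 kN.
Base metal shear (8 mm plate): yield φR_n = 1.0×0.6×345×8×398 = 659.1 kN; rupture φR_n = 0.75×0.6×450×8×398 = 644.8 kN; take 644.8 kN (rupture).
Governing: min(729.4, 644.8) = 644.8 kN → base-metal shear.

644.8 kN (base-metal shear governs)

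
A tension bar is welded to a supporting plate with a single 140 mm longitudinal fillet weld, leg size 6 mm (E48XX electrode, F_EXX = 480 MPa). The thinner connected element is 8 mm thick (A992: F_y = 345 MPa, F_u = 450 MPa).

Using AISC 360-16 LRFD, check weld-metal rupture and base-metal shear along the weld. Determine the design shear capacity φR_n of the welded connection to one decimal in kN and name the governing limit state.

Weld metal: throat = 0.707×6 = 4.242 mm, L = 140 mm. φR_n = 0.75 × 0.6 × 480 × 4.242 × 140 = 128.3 kN.
Base metal shear (8 mm plate): yield φR_n = 1.0×0.6×345×8×140 = 231.8 kN; rupture φR_n = 0.75×0.6×450×8×140 = 226.8 kN; take 226.8 kN (rupture).
Governing: min(128.3, 226.8) = 128.3 kN → weld metal.

128.3 kN (weld metal governs)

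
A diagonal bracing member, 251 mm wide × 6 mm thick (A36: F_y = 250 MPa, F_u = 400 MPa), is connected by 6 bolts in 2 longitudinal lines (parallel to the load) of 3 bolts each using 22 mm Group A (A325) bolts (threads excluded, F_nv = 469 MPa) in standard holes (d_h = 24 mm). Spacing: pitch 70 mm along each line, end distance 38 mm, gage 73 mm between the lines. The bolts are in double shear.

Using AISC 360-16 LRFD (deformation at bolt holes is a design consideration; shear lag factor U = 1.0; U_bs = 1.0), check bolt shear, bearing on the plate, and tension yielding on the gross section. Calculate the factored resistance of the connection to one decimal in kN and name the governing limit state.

Bolt shear: A_b = π(22)²/4 = 380.13 mm². φR_n = 0.75 × 469 × 380.13 × 6 × 2 = 1604.5 kN.
Bearing (6 mm plate, F_u = 400 MPa): end bolts L_c = 38 − 24/2 = 26, R_n = min(1.2×26×6×400, 2.4×22×6×400) = 74.88 kN/bolt; interior L_c = 70 − 24 = 46, R_n = 126.72 kN/bolt. φR_n = 0.75 × (2×74.88 + 4×126.72) = 492.5 kN.
Tension yield (gross): A_g = 251×6 = 1506 mm². φR_n = 0.90 × 250 × 1506 = 338.9 kN.
Governing: min(1604.5, 492.5, 338.9) = 338.9 kN → gross-section yield.

338.9 kN (gross-section yield governs)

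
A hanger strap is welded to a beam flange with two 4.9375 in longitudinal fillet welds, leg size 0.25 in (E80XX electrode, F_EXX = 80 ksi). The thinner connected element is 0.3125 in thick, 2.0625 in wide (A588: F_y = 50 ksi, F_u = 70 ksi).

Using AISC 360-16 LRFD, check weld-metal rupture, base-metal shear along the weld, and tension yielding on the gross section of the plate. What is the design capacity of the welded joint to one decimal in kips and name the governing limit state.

Weld metal: throat = 0.707×0.25 = 0.17675 in, L = 2×4.9375 = 9.875 in. φR_n = 0.75 × 0.6 × 80 × 0.17675 × 9.875 = 62.8 kips.
Base metal shear (0.3125 in plate): yield φR_n = 1.0×0.6×50×0.3125×9.875 = 92.6 kips; rupture φR_n = 0.75×0.6×70×0.3125×9.875 = 97.2 kips; take 92.6 kips (yield).
Tension yield (gross): A_g = 2.0625×0.3125 = 0.64453 in². φR_n = 0.90 × 50 × 0.64453 = 29.0 kips.
Governing: min(62.8, 92.6, 29.0) = 29.0 kips → gross-section yield.

29.0 kips (gross-section yield governs)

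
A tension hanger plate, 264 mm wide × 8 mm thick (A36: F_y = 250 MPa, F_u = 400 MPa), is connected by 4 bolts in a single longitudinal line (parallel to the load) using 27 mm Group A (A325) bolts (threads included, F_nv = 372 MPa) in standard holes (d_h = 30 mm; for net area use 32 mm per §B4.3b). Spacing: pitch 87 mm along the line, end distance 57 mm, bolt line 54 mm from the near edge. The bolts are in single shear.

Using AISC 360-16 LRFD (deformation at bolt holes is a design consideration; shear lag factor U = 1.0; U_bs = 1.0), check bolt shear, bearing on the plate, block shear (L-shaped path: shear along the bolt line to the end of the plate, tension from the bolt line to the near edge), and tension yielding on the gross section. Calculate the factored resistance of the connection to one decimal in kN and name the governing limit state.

377.4 kN (block shear governs)

Bolt shear: A_b = π(27)²/4 = 572.56 mm². φR_n = 0.75 × 372 × 572.56 × 4 × 1 = 639.0 kN.
Bearing (8 mm plate, F_u = 400 MPa): end bolts L_c = 57 − 30/2 = 42, R_n = min(1.2×42×8×400, 2.4×27×8×400) = 161.28 kN/bolt; interior L_c = 87 − 30 = 57, R_n = 207.36 kN/bolt. φR_n = 0.75 × (1×161.28 + 3×207.36) = 587.5 kN.
Block shear: shear path 1×[57+3×87] = 1×318 mm, A_gv = 2544, A_nv = 1×(318 − 3.5×32)×8 = 1648 mm²; tension to near edge: (54 − 0.5×32)×8 = 304 mm². R_n = min(0.6×400×1648, 0.6×250×2544) + 1.0×400×304 = min(395.52, 381.6) + 121.6 = 503.2 kN. φR_n = 0.75 × 503.2 = 377.4 kN.
Tension yield (gross): A_g = 264×8 = 2112 mm². φR_n = 0.90 × 250 × 2112 = 475.2 kN.
Governing: min(639.0, 587.5, 377.4, 475.2) = 377.4 kN → block shear.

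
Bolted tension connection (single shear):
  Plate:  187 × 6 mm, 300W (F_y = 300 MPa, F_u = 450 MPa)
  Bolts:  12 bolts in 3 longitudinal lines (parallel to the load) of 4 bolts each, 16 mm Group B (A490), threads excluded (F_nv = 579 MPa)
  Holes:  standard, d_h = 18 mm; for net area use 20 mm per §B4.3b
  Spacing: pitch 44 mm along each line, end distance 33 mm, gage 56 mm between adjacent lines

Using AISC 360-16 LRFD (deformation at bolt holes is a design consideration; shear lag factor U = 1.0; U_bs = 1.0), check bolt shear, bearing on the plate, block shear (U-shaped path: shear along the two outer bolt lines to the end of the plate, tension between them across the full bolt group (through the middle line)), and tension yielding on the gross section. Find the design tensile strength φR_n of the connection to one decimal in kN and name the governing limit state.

Bolt shear: A_b = π(16)²/4 = 201.06 mm². φR_n = 0.75 × 579 × 201.06 × 12 × 1 = 1047.7 kN.
Bearing (6 mm plate, F_u = 450 MPa): end bolts L_c = 33 − 18/2 = 24, R_n = min(1.2×24×6×450, 2.4×16×6×450) = 77.76 kN/bolt; interior L_c = 44 − 18 = 26, R_n = 84.24 kN/bolt. φR_n = 0.75 × (3×77.76 + 9×84.24) = 743.6 kN.
Block shear: shear path 2×[33+3×44] = 2×165 mm, A_gv = 1980, A_nv = 2×(165 − 3.5×20)×6 = 1140 mm²; tension across gage: (112 − 2×20)×6 = 432 mm². R_n = min(0.6×450×1140, 0.6×300×1980) + 1.0×450×432 = min(307.8, 356.4) + 194.4 = 502.2 kN. φR_n = 0.75 × 502.2 = 376.7 kN.
Tension yield (gross): A_g = 187×6 = 1122 mm². φR_n = 0.90 × 300 × 1122 = 302.9 kN.
Governing: min(1047.7, 743.6, 376.7, 302.9) = 302.9 kN → gross-section yield.

302.9 kN (gross-section yield governs)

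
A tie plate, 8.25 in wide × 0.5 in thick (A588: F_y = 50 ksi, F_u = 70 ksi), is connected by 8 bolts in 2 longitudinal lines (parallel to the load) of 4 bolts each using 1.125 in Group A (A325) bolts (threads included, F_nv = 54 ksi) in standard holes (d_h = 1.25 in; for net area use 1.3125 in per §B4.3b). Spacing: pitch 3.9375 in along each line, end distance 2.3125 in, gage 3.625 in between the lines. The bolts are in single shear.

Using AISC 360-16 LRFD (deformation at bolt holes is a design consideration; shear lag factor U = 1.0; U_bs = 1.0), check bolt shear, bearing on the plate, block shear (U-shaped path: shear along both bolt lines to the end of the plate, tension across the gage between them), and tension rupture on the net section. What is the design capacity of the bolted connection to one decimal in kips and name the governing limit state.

147.7 kips (net-section rupture governs)

Bolt shear: A_b = π(1.125)²/4 = 0.99402 in². φR_n = 0.75 × 54 × 0.99402 × 8 × 1 = 322.1 kips.
Bearing (0.5 in plate, F_u = 70 ksi): end bolts L_c = 2.3125 − 1.25/2 = 1.6875, R_n = min(1.2×1.6875×0.5×70, 2.4×1.125×0.5×70) = 70.875 kips/bolt; interior L_c = 3.9375 − 1.25 = 2.6875, R_n = 94.5 kips/bolt. φR_n = 0.75 × (2×70.875 + 6×94.5) = 531.6 kips.
Block shear: shear path 2×[2.3125+3×3.9375] = 2×14.125 in, A_gv = 14.125, A_nv = 2×(14.125 − 3.5×1.3125)×0.5 = 9.5313 in²; tension across gage: (3.625 − 1×1.3125)×0.5 = 1.1563 in². R_n = min(0.6×70×9.5313, 0.6×50×14.125) + 1.0×70×1.1563 = min(400.31, 423.75) + 80.941 = 481.25 kips. φR_n = 0.75 × 481.25 = 360.9 kips.
Tension rupture (net): A_n = (8.25 − 2×1.3125)×0.5 = 2.8125 in² (U = 1.0, A_e = A_n). φR_n = 0.75 × 70 × 2.8125 = 147.7 kips.
Governing: min(322.1, 531.6, 360.9, 147.7) = 147.7 kips → net-section rupture.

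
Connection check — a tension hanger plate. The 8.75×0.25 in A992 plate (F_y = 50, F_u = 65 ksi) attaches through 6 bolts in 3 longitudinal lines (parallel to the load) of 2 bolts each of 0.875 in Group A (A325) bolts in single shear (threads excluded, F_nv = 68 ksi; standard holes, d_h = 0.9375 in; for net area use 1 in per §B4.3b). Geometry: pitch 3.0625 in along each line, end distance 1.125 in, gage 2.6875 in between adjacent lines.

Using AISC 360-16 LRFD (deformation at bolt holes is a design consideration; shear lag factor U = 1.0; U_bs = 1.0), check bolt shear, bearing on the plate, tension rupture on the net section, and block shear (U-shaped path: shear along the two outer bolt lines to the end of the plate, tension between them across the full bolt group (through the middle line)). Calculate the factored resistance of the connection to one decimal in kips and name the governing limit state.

70.1 kips (net-section rupture governs)

Bolt shear: A_b = π(0.875)²/4 = 0.60132 in². φR_n = 0.75 × 68 × 0.60132 × 6 × 1 = 184.0 kips.
Bearing (0.25 in plate, F_u = 65 ksi): end bolts L_c = 1.125 − 0.9375/2 = 0.65625, R_n = min(1.2×0.65625×0.25×65, 2.4×0.875×0.25×65) = 12.797 kips/bolt; interior L_c = 3.0625 − 0.9375 = 2.125, R_n = 34.125 kips/bolt. φR_n = 0.75 × (3×12.797 + 3×34.125) = 105.6 kips.
Tension rupture (net): A_n = (8.75 − 3×1)×0.25 = 1.4375 in² (U = 1.0, A_e = A_n). φR_n = 0.75 × 65 × 1.4375 = 70.1 kips.
Block shear: shear path 2×[1.125+1×3.0625] = 2×4.1875 in, A_gv = 2.0938, A_nv = 2×(4.1875 − 1.5×1)×0.25 = 1.3438 in²; tension across gage: (5.375 − 2×1)×0.25 = 0.84375 in². R_n = min(0.6×65×1.3438, 0.6×50×2.0938) + 1.0×65×0.84375 = min(52.408, 62.814) + 54.844 = 107.25 kips. φR_n = 0.75 × 107.25 = 80.4 kips.
Governing: min(184.0, 105.6, 70.1, 80.4) = 70.1 kips → net-section rupture.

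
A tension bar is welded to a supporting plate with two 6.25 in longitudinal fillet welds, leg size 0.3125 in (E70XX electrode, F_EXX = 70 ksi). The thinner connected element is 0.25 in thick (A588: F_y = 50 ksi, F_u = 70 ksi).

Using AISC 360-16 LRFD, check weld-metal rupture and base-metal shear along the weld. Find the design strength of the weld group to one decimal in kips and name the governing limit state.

87.0 kips (weld metal governs)

Weld metal: throat = 0.707×0.3125 = 0.22094 in, L = 2×6.25 = 12.5 in. φR_n = 0.75 × 0.6 × 70 × 0.22094 × 12.5 = 87.0 kips.
Base metal shear (0.25 in plate): yield φR_n = 1.0×0.6×50×0.25×12.5 = 93.8 kips; rupture φR_n = 0.75×0.6×70×0.25×12.5 = 98.4 kips; take 93.8 kips (yield).
Governing: min(87.0, 93.8) = 87.0 kips → weld metal.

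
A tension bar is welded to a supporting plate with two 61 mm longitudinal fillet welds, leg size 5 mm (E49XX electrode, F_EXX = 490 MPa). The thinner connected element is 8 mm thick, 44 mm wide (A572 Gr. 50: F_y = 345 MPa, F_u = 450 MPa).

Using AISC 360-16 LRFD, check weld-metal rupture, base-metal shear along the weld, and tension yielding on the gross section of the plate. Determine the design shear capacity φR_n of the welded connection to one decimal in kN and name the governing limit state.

Weld metal: throat = 0.707×5 = 3.535 mm, L = 2×61 = 122 mm. φR_n = 0.75 × 0.6 × 490 × 3.535 × 122 = 95.1 kN.
Base metal shear (8 mm plate): yield φR_n = 1.0×0.6×345×8×122 = 202.0 kN; rupture φR_n = 0.75×0.6×450×8×122 = 197.6 kN; take 197.6 kN (rupture).
Tension yield (gross): A_g = 44×8 = 352 mm². φR_n = 0.90 × 345 × 352 = 109.3 kN.
Governing: min(95.1, 197.6, 109.3) = 95.1 kN → weld metal.

95.1 kN (weld metal governs)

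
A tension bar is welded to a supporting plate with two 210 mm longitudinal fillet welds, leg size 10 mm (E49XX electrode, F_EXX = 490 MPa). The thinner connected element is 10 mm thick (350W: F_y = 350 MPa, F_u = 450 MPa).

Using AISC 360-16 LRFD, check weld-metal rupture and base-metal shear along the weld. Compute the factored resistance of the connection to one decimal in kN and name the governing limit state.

654.8 kN (weld metal governs)

Weld metal: throat = 0.707×10 = 7.07 mm, L = 2×210 = 420 mm. φR_n = 0.75 × 0.6 × 490 × 7.07 × 420 = 654.8 kN.
Base metal shear (10 mm plate): yield φR_n = 1.0×0.6×350×10×420 = 882.0 kN; rupture φR_n = 0.75×0.6×450×10×420 = 850.5 kN; take 850.5 kN (rupture).
Governing: min(654.8, 850.5) = 654.8 kN → weld metal.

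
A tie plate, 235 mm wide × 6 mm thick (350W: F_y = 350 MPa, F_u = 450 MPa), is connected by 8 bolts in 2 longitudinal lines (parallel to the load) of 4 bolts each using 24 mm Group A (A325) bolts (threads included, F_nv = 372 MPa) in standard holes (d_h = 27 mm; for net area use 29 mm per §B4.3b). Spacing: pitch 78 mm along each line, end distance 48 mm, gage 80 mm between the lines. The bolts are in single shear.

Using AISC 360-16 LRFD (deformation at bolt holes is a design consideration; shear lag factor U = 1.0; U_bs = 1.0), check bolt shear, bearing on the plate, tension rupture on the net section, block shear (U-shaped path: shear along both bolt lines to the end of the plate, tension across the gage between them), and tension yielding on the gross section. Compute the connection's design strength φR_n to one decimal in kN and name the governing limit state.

358.4 kN (net-section rupture governs)

Bolt shear: A_b = π(24)²/4 = 452.39 mm². φR_n = 0.75 × 372 × 452.39 × 8 × 1 = 1009.7 kN.
Bearing (6 mm plate, F_u = 450 MPa): end bolts L_c = 48 − 27/2 = 34.5, R_n = min(1.2×34.5×6×450, 2.4×24×6×450) = 111.78 kN/bolt; interior L_c = 78 − 27 = 51, R_n = 155.52 kN/bolt. φR_n = 0.75 × (2×111.78 + 6×155.52) = 867.5 kN.
Tension rupture (net): A_n = (235 − 2×29)×6 = 1062 mm² (U = 1.0, A_e = A_n). φR_n = 0.75 × 450 × 1062 = 358.4 kN.
Block shear: shear path 2×[48+3×78] = 2×282 mm, A_gv = 3384, A_nv = 2×(282 − 3.5×29)×6 = 2166 mm²; tension across gage: (80 − 1×29)×6 = 306 mm². R_n = min(0.6×450×2166, 0.6×350×3384) + 1.0×450×306 = min(584.82, 710.64) + 137.7 = 722.52 kN. φR_n = 0.75 × 722.52 = 541.9 kN.
Tension yield (gross): A_g = 235×6 = 1410 mm². φR_n = 0.90 × 350 × 1410 = 444.2 kN.
Governing: min(1009.7, 867.5, 358.4, 541.9, 444.2) = 358.4 kN → net-section rupture.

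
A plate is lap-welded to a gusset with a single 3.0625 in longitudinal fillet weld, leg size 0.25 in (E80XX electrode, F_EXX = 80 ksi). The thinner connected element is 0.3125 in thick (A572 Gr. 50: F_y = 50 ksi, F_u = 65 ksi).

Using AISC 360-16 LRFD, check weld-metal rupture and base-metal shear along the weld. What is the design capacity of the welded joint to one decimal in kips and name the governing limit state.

19.5 kips (weld metal governs)

Weld metal: throat = 0.707×0.25 = 0.17675 in, L = 3.0625 in. φR_n = 0.75 × 0.6 × 80 × 0.17675 × 3.0625 = 19.5 kips.
Base metal shear (0.3125 in plate): yield φR_n = 1.0×0.6×50×0.3125×3.0625 = 28.7 kips; rupture φR_n = 0.75×0.6×65×0.3125×3.0625 = 28.0 kips; take 28.0 kips (rupture).
Governing: min(19.5, 28.0) = 19.5 kips → weld metal.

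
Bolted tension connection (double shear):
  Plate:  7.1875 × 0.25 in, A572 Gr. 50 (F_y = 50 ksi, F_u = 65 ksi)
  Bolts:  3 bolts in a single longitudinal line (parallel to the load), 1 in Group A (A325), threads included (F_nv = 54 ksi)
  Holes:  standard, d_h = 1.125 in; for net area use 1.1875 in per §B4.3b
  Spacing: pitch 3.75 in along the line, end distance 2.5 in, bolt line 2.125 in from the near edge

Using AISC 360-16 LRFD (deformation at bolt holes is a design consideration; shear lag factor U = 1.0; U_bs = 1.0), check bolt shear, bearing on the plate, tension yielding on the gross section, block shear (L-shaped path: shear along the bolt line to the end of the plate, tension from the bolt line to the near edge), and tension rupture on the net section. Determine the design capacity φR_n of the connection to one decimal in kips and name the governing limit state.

Bolt shear: A_b = π(1)²/4 = 0.7854 in². φR_n = 0.75 × 54 × 0.7854 × 3 × 2 = 190.9 kips.
Bearing (0.25 in plate, F_u = 65 ksi): end bolts L_c = 2.5 − 1.125/2 = 1.9375, R_n = min(1.2×1.9375×0.25×65, 2.4×1×0.25×65) = 37.781 kips/bolt; interior L_c = 3.75 − 1.125 = 2.625, R_n = 39 kips/bolt. φR_n = 0.75 × (1×37.781 + 2×39) = 86.8 kips.
Tension yield (gross): A_g = 7.1875×0.25 = 1.7969 in². φR_n = 0.90 × 50 × 1.7969 = 80.9 kips.
Block shear: shear path 1×[2.5+2×3.75] = 1×10 in, A_gv = 2.5, A_nv = 1×(10 − 2.5×1.1875)×0.25 = 1.7578 in²; tension to near edge: (2.125 − 0.5×1.1875)×0.25 = 0.38281 in². R_n = min(0.6×65×1.7578, 0.6×50×2.5) + 1.0×65×0.38281 = min(68.554, 75) + 24.883 = 93.437 kips. φR_n = 0.75 × 93.437 = 70.1 kips.
Tension rupture (net): A_n = (7.1875 − 1×1.1875)×0.25 = 1.5 in² (U = 1.0, A_e = A_n). φR_n = 0.75 × 65 × 1.5 = 73.1 kips.
Governing: min(190.9, 86.8, 80.9, 70.1, 73.1) = 70.1 kips → block shear.

70.1 kips (block shear governs)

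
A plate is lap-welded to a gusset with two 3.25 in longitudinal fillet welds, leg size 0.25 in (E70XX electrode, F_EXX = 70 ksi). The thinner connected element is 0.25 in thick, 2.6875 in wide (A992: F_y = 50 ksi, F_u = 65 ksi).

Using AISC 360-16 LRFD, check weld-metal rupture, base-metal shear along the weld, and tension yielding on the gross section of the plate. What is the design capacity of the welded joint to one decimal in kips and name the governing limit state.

30.2 kips (gross-section yield governs)

Weld metal: throat = 0.707×0.25 = 0.17675 in, L = 2×3.25 = 6.5 in. φR_n = 0.75 × 0.6 × 70 × 0.17675 × 6.5 = 36.2 kips.
Base metal shear (0.25 in plate): yield φR_n = 1.0×0.6×50×0.25×6.5 = 48.8 kips; rupture φR_n = 0.75×0.6×65×0.25×6.5 = 47.5 kips; take 47.5 kips (rupture).
Tension yield (gross): A_g = 2.6875×0.25 = 0.67188 in². φR_n = 0.90 × 50 × 0.67188 = 30.2 kips.
Governing: min(36.2, 47.5, 30.2) = 30.2 kips → gross-section yield.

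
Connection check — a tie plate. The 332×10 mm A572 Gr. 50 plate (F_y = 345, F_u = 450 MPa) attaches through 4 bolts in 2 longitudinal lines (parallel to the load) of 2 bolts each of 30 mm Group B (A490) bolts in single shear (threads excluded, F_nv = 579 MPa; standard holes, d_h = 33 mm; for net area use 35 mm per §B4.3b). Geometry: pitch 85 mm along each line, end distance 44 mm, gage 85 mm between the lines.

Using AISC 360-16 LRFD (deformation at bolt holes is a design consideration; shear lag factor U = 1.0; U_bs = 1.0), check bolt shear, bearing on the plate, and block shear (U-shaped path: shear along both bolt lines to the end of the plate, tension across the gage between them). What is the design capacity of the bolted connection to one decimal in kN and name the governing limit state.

478.6 kN (block shear governs)

Bolt shear: A_b = π(30)²/4 = 706.86 mm². φR_n = 0.75 × 579 × 706.86 × 4 × 1 = 1227.8 kN.
Bearing (10 mm plate, F_u = 450 MPa): end bolts L_c = 44 − 33/2 = 27.5, R_n = min(1.2×27.5×10×450, 2.4×30×10×450) = 148.5 kN/bolt; interior L_c = 85 − 33 = 52, R_n = 280.8 kN/bolt. φR_n = 0.75 × (2×148.5 + 2×280.8) = 644.0 kN.
Block shear: shear path 2×[44+1×85] = 2×129 mm, A_gv = 2580, A_nv = 2×(129 − 1.5×35)×10 = 1530 mm²; tension across gage: (85 − 1×35)×10 = 500 mm². R_n = min(0.6×450×1530, 0.6×345×2580) + 1.0×450×500 = min(413.1, 534.06) + 225 = 638.1 kN. φR_n = 0.75 × 638.1 = 478.6 kN.
Governing: min(1227.8, 644.0, 478.6) = 478.6 kN → block shear.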